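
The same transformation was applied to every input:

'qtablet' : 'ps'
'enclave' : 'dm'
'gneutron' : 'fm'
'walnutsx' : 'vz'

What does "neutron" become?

md

Looking at the pairs, the operation is to shift every letter 1 place backward in the alphabet (wrapping around), then keep only the first 2 characters.
For "neutron" the result is "md".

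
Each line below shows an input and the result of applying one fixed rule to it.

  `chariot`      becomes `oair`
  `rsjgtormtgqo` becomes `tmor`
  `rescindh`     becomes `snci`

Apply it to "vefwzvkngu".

Rule — take characters alternately from the front and the back (1st, last, 2nd, 2nd-last, ...), then keep only the last 4 characters.
Applying that to "vefwzvkngu" gives "wkzv".

wkzv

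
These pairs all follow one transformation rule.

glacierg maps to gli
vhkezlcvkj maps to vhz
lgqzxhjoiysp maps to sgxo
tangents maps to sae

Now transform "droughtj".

The rule is to keep one character in every 3, starting at position 2 (positions 2nd, 5th, 8th, ...), then move the last character to the front.
Applying both steps to "droughtj": "rgj", then "jrg".

jrg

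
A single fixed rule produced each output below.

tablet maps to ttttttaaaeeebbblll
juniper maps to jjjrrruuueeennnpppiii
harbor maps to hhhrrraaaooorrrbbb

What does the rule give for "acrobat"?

aaatttcccaaarrrbbbooo

What's happening: take characters alternately from the front and the back (1st, last, 2nd, 2nd-last, ...), then repeat every character 3 times.
On "acrobat": the first step gives "atcarbo", and the second then gives "aaatttcccaaarrrbbbooo".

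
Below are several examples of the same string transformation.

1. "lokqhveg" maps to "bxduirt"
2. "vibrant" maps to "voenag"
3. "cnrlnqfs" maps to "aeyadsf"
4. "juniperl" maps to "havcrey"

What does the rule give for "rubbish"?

hoovfu

Each output is the input with this applied: shift every letter 13 places forward in the alphabet (wrapping around) — i.e. ROT13, then delete the first character.
Working it through for "rubbish": intermediate "ehoovfu", final "hoovfu".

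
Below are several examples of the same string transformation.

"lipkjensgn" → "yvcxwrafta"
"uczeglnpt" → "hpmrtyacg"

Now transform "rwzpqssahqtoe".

What's happening: shift every letter 13 places forward in the alphabet (wrapping around) — i.e. ROT13.
For "rwzpqssahqtoe" the result is "ejmcdffnudgbr".

ejmcdffnudgbr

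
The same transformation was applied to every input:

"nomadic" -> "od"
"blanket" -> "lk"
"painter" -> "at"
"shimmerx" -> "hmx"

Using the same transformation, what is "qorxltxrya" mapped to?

In each case the input is transformed by: keep one character in every 3, starting at position 2 (positions 2nd, 5th, 8th, ...).
On "qorxltxrya" that produces "olr".

olr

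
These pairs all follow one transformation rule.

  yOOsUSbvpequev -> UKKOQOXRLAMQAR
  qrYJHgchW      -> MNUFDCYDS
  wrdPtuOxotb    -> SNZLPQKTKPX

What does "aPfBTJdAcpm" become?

WLBXPFZWYLI

In each case the input is transformed by: shift every letter 4 places backward in the alphabet (wrapping around), then convert every letter to uppercase.
On "aPfBTJdAcpm": the first step gives "wLbXPFzWyli", and the second then gives "WLBXPFZWYLI".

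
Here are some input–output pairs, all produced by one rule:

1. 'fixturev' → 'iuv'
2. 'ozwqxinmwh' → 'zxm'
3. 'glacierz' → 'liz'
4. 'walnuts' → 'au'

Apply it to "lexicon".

Looking at the pairs, the operation is to keep one character in every 3, starting at position 2 (positions 2nd, 5th, 8th, ...).
"lexicon" → "ec".

ec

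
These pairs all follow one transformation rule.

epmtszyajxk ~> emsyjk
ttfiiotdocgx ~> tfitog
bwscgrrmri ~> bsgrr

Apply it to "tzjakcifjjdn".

tjkijd

The transformation: keep every other character starting from the first (positions 1st, 3rd, 5th, ...).
Applying that to "tzjakcifjjdn" gives "tjkijd".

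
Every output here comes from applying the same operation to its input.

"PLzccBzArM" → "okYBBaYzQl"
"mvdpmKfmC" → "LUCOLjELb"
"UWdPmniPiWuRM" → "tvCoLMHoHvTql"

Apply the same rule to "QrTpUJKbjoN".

Rule — flip the case of every letter, then shift every letter 1 place backward in the alphabet (wrapping around).
Applying both steps to "QrTpUJKbjoN": "qRtPujkBJOn", then "pQsOtijAINm".

pQsOtijAINm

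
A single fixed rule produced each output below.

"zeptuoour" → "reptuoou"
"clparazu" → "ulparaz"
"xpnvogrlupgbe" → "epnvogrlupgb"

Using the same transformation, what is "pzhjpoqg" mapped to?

gzhjpoq

Rule — delete the first character, then move the last character to the front.
"pzhjpoqg" → "zhjpoqg" → "gzhjpoq".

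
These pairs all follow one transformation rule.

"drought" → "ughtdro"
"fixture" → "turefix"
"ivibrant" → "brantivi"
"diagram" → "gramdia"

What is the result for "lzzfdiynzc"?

fdiynzclzz

Each output is the input with this applied: move the first 3 characters to the end (rotate left by 3).
For "lzzfdiynzc" the result is "fdiynzclzz".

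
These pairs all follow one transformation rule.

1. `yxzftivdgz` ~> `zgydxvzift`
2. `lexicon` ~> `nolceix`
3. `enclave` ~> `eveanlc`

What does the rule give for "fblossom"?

In each case the input is transformed by: move the last character to the front, then take characters alternately from the front and the back (1st, last, 2nd, 2nd-last, ...).
"fblossom" → "mfblosso" → "mofsbslo".

mofsbslo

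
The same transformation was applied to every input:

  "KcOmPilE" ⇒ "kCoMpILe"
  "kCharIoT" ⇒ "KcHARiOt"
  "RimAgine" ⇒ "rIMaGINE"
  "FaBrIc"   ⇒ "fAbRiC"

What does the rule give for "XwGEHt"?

Each output is the input with this applied: flip the case of every letter.
So "XwGEHt" becomes "xWgehT".

xWgehT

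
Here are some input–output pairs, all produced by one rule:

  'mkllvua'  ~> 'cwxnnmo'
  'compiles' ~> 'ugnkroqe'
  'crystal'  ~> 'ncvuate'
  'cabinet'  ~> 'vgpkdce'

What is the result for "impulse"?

gunwrok

Each output is the input with this applied: reverse the string, then shift every letter 2 places forward in the alphabet (wrapping around).
For "impulse", step one produces "eslupmi"; step two turns that into "gunwrok".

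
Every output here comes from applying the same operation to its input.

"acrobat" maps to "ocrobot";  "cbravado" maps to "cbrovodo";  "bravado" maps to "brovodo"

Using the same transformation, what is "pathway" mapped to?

What's happening: replace every "a" with "o".
For "pathway" the result is "pothwoy".

pothwoy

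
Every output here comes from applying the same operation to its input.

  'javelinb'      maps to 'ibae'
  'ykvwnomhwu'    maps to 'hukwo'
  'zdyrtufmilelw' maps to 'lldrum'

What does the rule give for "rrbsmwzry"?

In each case the input is transformed by: keep every other character starting from the second (positions 2nd, 4th, 6th, ...), then move the last 2 characters to the front (rotate right by 2).
Applying that to "rrbsmwzry" gives "wrrs".

wrrs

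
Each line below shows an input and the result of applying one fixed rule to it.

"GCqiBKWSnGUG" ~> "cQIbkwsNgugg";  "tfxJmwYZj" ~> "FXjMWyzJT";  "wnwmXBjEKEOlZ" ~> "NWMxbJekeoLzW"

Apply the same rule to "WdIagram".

DiAGRAMw

What's happening: move the first character to the end, then flip the case of every letter.
For "WdIagram" the result is "DiAGRAMw".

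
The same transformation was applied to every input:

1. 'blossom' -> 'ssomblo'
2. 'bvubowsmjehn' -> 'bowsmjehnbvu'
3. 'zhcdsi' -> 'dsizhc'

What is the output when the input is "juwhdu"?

The transformation: move the first 3 characters to the end (rotate left by 3).
For "juwhdu" the result is "hdujuw".

hdujuw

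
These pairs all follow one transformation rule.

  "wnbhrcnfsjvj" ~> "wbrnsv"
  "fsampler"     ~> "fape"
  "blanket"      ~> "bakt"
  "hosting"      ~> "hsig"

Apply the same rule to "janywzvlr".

jnwvr

What's happening: keep every other character starting from the first (positions 1st, 3rd, 5th, ...).
"janywzvlr" → "jnwvr".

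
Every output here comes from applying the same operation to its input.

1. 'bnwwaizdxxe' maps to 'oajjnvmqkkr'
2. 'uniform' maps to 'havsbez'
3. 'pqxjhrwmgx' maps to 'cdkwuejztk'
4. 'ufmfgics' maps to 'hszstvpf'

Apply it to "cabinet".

pnovarg

Rule — shift every letter 13 places forward in the alphabet (wrapping around) — i.e. ROT13.
Applying that to "cabinet" gives "pnovarg".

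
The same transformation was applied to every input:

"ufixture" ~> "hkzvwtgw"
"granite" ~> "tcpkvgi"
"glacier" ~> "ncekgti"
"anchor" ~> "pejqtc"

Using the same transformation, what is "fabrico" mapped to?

The pattern: shift every letter 2 places forward in the alphabet (wrapping around), then move the first character to the end.
On "fabrico": the first step gives "hcdtkeq", and the second then gives "cdtkeqh".

cdtkeqh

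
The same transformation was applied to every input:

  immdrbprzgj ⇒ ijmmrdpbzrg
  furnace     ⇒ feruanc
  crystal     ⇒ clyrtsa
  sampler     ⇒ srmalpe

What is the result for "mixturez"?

The transformation: move the last character to the front, then swap each adjacent pair of characters (1↔2, 3↔4, ...).
For "mixturez", step one produces "zmixture"; step two turns that into "mzxiuter".

mzxiuter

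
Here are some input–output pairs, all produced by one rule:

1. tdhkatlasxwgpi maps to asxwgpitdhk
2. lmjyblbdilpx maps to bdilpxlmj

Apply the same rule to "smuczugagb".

ugagbsm

What's happening: swap the front and back halves of the string, then delete the last 3 characters.
Working it through for "smuczugagb": intermediate "ugagbsmucz", final "ugagbsm".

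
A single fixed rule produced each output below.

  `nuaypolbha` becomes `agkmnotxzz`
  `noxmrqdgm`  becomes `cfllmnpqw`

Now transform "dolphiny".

Each output is the input with this applied: shift every letter 1 place backward in the alphabet (wrapping around), then sort the characters into alphabetical order.
"dolphiny" → "cnkoghmx" → "cghkmnox".

cghkmnox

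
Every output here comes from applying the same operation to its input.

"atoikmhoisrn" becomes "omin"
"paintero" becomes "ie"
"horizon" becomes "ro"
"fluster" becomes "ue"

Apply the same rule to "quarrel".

ae

In each case the input is transformed by: keep one character in every 3, starting at position 3 (positions 3rd, 6th, 9th, ...).
"quarrel" → "ae".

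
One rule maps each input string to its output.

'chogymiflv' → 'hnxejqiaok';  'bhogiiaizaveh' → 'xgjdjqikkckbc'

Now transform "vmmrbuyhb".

Rule — shift every letter 2 places forward in the alphabet (wrapping around), then move the last 3 characters to the front (rotate right by 3).
For "vmmrbuyhb", step one produces "xootdwajd"; step two turns that into "ajdxootdw".
(Check on "bhogiiaizaveh": → "djqikkckbcxgj" → "xgjdjqikkckbc" ✓)

ajdxootdw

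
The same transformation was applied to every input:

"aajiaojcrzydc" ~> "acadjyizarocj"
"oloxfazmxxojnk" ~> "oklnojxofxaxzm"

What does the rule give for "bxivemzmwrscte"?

bexticvsermwzm

The transformation: take characters alternately from the front and the back (1st, last, 2nd, 2nd-last, ...).
On "bxivemzmwrscte" that produces "bexticvsermwzm".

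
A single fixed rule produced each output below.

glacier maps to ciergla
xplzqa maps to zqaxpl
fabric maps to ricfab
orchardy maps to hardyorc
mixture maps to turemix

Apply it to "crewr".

Looking at the pairs, the operation is to move the first 3 characters to the end (rotate left by 3).
For "crewr" the result is "wrcre".

wrcre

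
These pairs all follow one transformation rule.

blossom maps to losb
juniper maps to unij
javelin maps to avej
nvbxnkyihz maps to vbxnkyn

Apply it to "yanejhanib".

anejhay

Looking at the pairs, the operation is to delete the last 3 characters, then move the first character to the end.
On "yanejhanib": the first step gives "yanejha", and the second then gives "anejhay".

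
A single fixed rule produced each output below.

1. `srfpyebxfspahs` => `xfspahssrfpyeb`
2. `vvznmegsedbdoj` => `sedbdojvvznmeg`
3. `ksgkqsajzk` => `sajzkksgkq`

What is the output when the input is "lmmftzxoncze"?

The rule is to swap the front and back halves of the string.
Doing the same to "lmmftzxoncze": "xonczelmmftz".

xonczelmmftz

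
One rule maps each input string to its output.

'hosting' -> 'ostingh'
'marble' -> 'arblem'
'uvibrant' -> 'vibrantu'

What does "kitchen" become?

itchenk

Rule — move the first character to the end.
"kitchen" → "itchenk".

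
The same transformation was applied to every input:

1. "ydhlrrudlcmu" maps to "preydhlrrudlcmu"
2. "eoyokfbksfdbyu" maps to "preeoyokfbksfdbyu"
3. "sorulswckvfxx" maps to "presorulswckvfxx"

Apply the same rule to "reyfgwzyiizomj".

prereyfgwzyiizomj

The rule is to prepend "pre".
Doing the same to "reyfgwzyiizomj": "prereyfgwzyiizomj".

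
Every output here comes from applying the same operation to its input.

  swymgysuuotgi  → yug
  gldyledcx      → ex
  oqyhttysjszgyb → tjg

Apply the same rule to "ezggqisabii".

ib

Looking at the pairs, the operation is to keep one character in every 3, starting at position 3 (positions 3rd, 6th, 9th, ...), then delete the first character.
"ezggqisabii" → "gib" → "ib".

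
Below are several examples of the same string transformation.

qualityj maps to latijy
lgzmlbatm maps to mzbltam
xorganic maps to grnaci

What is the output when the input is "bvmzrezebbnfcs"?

zmerezbbfnsc

The transformation: delete the first 2 characters, then swap each adjacent pair of characters (1↔2, 3↔4, ...).
Starting from "bvmzrezebbnfcs": after the first operation, "mzrezebbnfcs"; after the second, "zmerezbbfnsc".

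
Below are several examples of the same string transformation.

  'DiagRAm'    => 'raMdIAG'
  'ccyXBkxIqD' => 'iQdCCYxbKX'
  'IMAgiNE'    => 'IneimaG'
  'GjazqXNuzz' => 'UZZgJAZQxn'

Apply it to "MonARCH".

The transformation: flip the case of every letter, then move the last 3 characters to the front (rotate right by 3).
Applying that to "MonARCH" gives "rchmONa".
(Check on "IMAgiNE": → "imaGIne" → "IneimaG" ✓)

rchmONa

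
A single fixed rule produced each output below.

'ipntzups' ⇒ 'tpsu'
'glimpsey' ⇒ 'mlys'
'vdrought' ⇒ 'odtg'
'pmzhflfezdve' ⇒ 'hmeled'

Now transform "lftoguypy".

ofpu

Each output is the input with this applied: keep every other character starting from the second (positions 2nd, 4th, 6th, ...), then swap each adjacent pair of characters (1↔2, 3↔4, ...).
"lftoguypy" → "foup" → "ofpu".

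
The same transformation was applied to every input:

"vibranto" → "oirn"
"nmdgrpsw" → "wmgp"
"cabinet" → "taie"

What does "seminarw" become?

The rule is to move the last character to the front, then keep every other character starting from the first (positions 1st, 3rd, 5th, ...).
Working it through for "seminarw": intermediate "wseminar", final "weia".

weia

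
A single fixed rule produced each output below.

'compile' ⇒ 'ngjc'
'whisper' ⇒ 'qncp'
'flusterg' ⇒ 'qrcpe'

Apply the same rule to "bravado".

In each case the input is transformed by: shift every letter 2 places backward in the alphabet (wrapping around), then delete the first 3 characters.
Working it through for "bravado": intermediate "zpytybm", final "tybm".

tybm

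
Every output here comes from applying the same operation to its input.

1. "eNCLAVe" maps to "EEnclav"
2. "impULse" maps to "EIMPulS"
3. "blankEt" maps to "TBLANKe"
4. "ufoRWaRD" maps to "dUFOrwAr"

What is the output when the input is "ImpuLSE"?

eiMPUls

The pattern: move the last character to the front, then flip the case of every letter.
Applying both steps to "ImpuLSE": "EImpuLS", then "eiMPUls".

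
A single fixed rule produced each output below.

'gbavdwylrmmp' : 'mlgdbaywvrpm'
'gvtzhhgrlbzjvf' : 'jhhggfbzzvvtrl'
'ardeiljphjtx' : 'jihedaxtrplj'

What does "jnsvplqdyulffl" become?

llljffdyvusqpn

Each output is the input with this applied: sort the characters into reverse alphabetical order, then swap the front and back halves of the string.
Starting from "jnsvplqdyulffl": after the first operation, "yvusqpnllljffd"; after the second, "llljffdyvusqpn".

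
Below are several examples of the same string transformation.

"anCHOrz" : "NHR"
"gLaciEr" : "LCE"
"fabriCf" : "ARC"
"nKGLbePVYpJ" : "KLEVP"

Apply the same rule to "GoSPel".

OPL

The pattern: keep every other character starting from the second (positions 2nd, 4th, 6th, ...), then convert every letter to uppercase.
For "GoSPel", step one produces "oPl"; step two turns that into "OPL".
(Check on "anCHOrz": → "nHr" → "NHR" ✓)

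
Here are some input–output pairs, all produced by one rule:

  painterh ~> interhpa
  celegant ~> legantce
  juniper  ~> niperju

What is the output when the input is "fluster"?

usterfl

Each output is the input with this applied: move the first 2 characters to the end (rotate left by 2).
So "fluster" becomes "usterfl".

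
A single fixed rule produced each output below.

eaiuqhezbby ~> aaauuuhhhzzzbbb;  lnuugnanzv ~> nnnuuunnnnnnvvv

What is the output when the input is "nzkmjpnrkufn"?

Rule — keep every other character starting from the second (positions 2nd, 4th, 6th, ...), then repeat every character 3 times.
Starting from "nzkmjpnrkufn": after the first operation, "zmprun"; after the second, "zzzmmmppprrruuunnn".

zzzmmmppprrruuunnn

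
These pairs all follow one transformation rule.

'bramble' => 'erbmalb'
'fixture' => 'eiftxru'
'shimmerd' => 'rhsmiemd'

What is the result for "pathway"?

What's happening: swap each adjacent pair of characters (1↔2, 3↔4, ...), then move the last character to the front.
Starting from "pathway": after the first operation, "aphtawy"; after the second, "yaphtaw".

yaphtaw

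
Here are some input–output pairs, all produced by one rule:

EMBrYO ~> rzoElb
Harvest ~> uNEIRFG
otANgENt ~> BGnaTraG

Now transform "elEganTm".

Each output is the input with this applied: shift every letter 13 places forward in the alphabet (wrapping around) — i.e. ROT13, then flip the case of every letter.
On "elEganTm": the first step gives "ryRtnaGz", and the second then gives "RYrTNAgZ".

RYrTNAgZ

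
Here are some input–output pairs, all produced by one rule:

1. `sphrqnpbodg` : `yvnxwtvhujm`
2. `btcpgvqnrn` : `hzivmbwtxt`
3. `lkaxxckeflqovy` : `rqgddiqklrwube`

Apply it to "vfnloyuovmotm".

In each case the input is transformed by: shift every letter 6 places forward in the alphabet (wrapping around).
On "vfnloyuovmotm" that produces "bltrueaubsuzs".

bltrueaubsuzs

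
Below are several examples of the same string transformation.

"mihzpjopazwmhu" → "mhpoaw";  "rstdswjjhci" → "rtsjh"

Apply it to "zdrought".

The pattern: delete the last 2 characters, then keep every other character starting from the first (positions 1st, 3rd, 5th, ...).
Applying both steps to "zdrought": "zdroug", then "zru".

zru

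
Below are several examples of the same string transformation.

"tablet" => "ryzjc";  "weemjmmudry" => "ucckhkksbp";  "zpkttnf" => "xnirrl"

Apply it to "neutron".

Rule — delete the last character, then shift every letter 2 places backward in the alphabet (wrapping around).
"neutron" → "neutro" → "lcsrpm".

lcsrpm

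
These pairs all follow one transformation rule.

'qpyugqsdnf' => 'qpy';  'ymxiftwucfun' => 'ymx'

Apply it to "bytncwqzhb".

Rule — keep only the first 3 characters.
For "bytncwqzhb" the result is "byt".

byt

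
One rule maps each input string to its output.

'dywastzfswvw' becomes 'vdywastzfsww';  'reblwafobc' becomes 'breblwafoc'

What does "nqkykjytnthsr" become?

snqkykjytnthr

Each output is the input with this applied: move the last character to the front, then swap the first and last characters.
On "nqkykjytnthsr": the first step gives "rnqkykjytnths", and the second then gives "snqkykjytnthr".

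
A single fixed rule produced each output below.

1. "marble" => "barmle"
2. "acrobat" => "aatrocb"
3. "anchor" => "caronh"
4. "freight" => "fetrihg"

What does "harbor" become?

The rule is to sort the characters into reverse alphabetical order, then move the last 2 characters to the front (rotate right by 2).
Starting from "harbor": after the first operation, "rrohba"; after the second, "barroh".

barroh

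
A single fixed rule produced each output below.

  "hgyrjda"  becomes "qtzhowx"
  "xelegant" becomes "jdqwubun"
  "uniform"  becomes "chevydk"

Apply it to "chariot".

The rule is to shift every letter 10 places backward in the alphabet (wrapping around), then reverse the string.
Applying both steps to "chariot": "sxqhyej", then "jeyhqxs".
(Check on "xelegant": → "nubuwqdj" → "jdqwubun" ✓)

jeyhqxs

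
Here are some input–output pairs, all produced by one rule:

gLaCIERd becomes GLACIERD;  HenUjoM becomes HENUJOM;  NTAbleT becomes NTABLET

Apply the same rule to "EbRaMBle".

The rule is to convert every letter to uppercase.
Applying that to "EbRaMBle" gives "EBRAMBLE".

EBRAMBLE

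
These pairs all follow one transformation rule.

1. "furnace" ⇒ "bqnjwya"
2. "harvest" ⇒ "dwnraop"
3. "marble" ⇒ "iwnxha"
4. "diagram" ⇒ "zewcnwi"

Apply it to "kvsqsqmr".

What's happening: shift every letter 4 places backward in the alphabet (wrapping around).
Applying that to "kvsqsqmr" gives "gromomin".

gromomin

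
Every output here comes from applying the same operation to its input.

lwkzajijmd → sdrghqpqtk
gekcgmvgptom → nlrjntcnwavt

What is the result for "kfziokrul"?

Each output is the input with this applied: shift every letter 7 places forward in the alphabet (wrapping around).
Applying that to "kfziokrul" gives "rmgpvrybs".

rmgpvrybs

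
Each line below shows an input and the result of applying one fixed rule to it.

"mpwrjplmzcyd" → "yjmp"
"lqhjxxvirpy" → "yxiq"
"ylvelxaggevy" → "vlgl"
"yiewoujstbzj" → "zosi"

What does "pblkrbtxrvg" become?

The pattern: keep one character in every 3, starting at position 2 (positions 2nd, 5th, 8th, ...), then swap the first and last characters.
For "pblkrbtxrvg", step one produces "brxg"; step two turns that into "grxb".

grxb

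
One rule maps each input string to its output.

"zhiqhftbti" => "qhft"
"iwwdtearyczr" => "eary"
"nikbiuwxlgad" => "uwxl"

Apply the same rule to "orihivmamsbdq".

mams

The pattern: move the last 3 characters to the front (rotate right by 3), then keep only the last 4 characters.
On "orihivmamsbdq": the first step gives "bdqorihivmams", and the second then gives "mams".
(Check on "zhiqhftbti": → "btizhiqhft" → "qhft" ✓)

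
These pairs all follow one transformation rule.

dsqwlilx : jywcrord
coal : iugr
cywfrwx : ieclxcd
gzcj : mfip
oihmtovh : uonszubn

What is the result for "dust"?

The pattern: shift every letter 6 places forward in the alphabet (wrapping around).
For "dust" the result is "jayz".

jayz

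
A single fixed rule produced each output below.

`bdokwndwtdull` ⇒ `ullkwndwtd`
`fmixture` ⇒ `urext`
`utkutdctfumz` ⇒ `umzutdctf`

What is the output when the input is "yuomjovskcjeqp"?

eqpmjovskcj

The rule is to delete the first 3 characters, then move the last 3 characters to the front (rotate right by 3).
On "yuomjovskcjeqp" that produces "eqpmjovskcj".
(Check on "fmixture": → "xture" → "urext" ✓)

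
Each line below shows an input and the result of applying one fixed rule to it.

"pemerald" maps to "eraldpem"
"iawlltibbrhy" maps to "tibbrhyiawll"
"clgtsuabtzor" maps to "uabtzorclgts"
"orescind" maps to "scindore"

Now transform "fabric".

In each case the input is transformed by: swap the front and back halves of the string, then move the last character to the front.
Starting from "fabric": after the first operation, "ricfab"; after the second, "bricfa".

bricfa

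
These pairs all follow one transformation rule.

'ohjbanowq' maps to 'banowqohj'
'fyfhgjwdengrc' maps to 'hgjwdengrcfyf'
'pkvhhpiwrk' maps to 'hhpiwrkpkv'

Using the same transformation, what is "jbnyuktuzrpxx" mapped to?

The transformation: move the first 3 characters to the end (rotate left by 3).
For "jbnyuktuzrpxx" the result is "yuktuzrpxxjbn".

yuktuzrpxxjbn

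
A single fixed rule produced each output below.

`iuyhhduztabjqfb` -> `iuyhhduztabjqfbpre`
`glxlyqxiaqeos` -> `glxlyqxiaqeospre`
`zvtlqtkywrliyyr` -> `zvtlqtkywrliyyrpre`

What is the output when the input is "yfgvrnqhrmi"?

yfgvrnqhrmipre

The rule is to append "pre".
On "yfgvrnqhrmi" that produces "yfgvrnqhrmipre".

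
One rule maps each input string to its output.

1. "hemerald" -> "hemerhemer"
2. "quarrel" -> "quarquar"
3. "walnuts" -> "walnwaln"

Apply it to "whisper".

Each output is the input with this applied: delete the last 3 characters, then write the whole string twice.
For "whisper", step one produces "whis"; step two turns that into "whiswhis".

whiswhis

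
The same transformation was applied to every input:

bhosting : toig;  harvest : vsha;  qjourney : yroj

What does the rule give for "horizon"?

The pattern: sort the characters into reverse alphabetical order, then keep every other character starting from the first (positions 1st, 3rd, 5th, ...).
"horizon" → "zroonih" → "zonh".

zonh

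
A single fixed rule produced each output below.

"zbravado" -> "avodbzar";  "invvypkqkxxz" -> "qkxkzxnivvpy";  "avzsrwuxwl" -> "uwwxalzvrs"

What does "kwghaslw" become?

The rule is to swap the front and back halves of the string, then swap each adjacent pair of characters (1↔2, 3↔4, ...).
Starting from "kwghaslw": after the first operation, "aslwkwgh"; after the second, "sawlwkhg".

sawlwkhg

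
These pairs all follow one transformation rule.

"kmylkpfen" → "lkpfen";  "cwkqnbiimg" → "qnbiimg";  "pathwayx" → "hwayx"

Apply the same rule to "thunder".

What's happening: delete the first 3 characters.
Applying that to "thunder" gives "nder".

nder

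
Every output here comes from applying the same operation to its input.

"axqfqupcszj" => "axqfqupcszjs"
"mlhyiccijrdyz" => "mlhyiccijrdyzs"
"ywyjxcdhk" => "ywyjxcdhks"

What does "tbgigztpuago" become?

tbgigztpuagos

Looking at the pairs, the operation is to append "s".
For "tbgigztpuago" the result is "tbgigztpuagos".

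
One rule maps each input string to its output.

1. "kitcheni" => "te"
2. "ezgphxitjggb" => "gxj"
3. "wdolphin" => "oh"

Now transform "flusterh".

ue

The rule is to delete the last character, then keep one character in every 3, starting at position 3 (positions 3rd, 6th, 9th, ...).
On "flusterh": the first step gives "fluster", and the second then gives "ue".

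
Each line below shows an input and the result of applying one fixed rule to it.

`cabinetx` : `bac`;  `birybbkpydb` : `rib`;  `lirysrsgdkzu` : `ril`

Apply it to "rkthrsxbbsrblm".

Looking at the pairs, the operation is to reverse the string, then keep only the last 3 characters.
For "rkthrsxbbsrblm" the result is "tkr".

tkr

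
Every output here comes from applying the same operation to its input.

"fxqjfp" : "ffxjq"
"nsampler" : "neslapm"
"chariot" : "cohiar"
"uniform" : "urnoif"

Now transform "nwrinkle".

The pattern: delete the last character, then take characters alternately from the front and the back (1st, last, 2nd, 2nd-last, ...).
Applying both steps to "nwrinkle": "nwrinkl", then "nlwkrni".

nlwkrni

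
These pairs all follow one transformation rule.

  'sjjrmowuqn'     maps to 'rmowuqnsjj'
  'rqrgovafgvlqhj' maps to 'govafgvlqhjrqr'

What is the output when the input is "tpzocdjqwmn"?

ocdjqwmntpz

Rule — move the first 3 characters to the end (rotate left by 3).
Doing the same to "tpzocdjqwmn": "ocdjqwmntpz".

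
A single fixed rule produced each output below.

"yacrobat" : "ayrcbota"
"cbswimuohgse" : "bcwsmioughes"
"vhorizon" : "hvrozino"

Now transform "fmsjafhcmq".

The transformation: swap each adjacent pair of characters (1↔2, 3↔4, ...).
On "fmsjafhcmq" that produces "mfjsfachqm".

mfjsfachqm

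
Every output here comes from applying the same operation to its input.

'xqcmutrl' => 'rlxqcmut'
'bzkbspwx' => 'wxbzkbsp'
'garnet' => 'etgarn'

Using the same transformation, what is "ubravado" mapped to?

The transformation: move the last 2 characters to the front (rotate right by 2).
Doing the same to "ubravado": "doubrava".

doubrava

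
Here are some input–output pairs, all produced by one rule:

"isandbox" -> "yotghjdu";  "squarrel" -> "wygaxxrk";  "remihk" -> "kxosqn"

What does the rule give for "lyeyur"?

erekxa

The rule is to swap each adjacent pair of characters (1↔2, 3↔4, ...), then shift every letter 6 places forward in the alphabet (wrapping around).
So "lyeyur" becomes "erekxa".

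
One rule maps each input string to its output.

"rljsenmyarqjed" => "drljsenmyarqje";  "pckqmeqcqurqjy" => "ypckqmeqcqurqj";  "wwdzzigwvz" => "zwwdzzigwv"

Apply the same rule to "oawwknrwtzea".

What's happening: move the last character to the front.
Applying that to "oawwknrwtzea" gives "aoawwknrwtze".

aoawwknrwtze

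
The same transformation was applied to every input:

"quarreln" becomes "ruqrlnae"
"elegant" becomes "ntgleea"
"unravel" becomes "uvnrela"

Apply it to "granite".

rtinega

The transformation: sort the characters into reverse alphabetical order, then swap each adjacent pair of characters (1↔2, 3↔4, ...).
For "granite", step one produces "trnigea"; step two turns that into "rtinega".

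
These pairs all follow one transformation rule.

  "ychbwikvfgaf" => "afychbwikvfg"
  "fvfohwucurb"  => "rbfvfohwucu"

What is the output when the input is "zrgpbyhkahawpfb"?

fbzrgpbyhkahawp

Rule — move the last 2 characters to the front (rotate right by 2).
So "zrgpbyhkahawpfb" becomes "fbzrgpbyhkahawp".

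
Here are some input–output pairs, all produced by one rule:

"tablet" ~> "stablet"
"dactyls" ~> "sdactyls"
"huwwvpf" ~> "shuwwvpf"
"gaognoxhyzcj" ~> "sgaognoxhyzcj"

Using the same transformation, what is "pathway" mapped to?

spathway

The pattern: prepend "s".
Doing the same to "pathway": "spathway".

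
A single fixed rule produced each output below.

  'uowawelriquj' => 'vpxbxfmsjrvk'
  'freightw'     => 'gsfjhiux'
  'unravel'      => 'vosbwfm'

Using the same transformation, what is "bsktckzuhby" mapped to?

ctludlavicz

Looking at the pairs, the operation is to shift every letter 1 place forward in the alphabet (wrapping around).
"bsktckzuhby" → "ctludlavicz".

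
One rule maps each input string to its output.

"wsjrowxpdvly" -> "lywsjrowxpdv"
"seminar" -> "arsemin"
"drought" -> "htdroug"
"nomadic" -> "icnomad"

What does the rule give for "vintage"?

Each output is the input with this applied: move the last 2 characters to the front (rotate right by 2).
For "vintage" the result is "gevinta".

gevinta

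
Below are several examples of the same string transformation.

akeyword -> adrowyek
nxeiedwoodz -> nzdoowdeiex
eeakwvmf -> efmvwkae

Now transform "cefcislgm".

cmglsicfe

What's happening: reverse the string, then move the last character to the front.
So "cefcislgm" becomes "cmglsicfe".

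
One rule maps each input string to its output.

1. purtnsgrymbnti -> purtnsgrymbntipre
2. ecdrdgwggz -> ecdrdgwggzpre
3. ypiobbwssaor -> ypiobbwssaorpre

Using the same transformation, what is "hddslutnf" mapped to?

hddslutnfpre

The pattern: append "pre".
For "hddslutnf" the result is "hddslutnfpre".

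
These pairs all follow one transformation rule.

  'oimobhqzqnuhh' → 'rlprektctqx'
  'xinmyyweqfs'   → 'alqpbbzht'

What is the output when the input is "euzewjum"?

In each case the input is transformed by: delete the last 2 characters, then shift every letter 3 places forward in the alphabet (wrapping around).
For "euzewjum", step one produces "euzewj"; step two turns that into "hxchzm".
(Check on "oimobhqzqnuhh": → "oimobhqzqnu" → "rlprektctqx" ✓)

hxchzm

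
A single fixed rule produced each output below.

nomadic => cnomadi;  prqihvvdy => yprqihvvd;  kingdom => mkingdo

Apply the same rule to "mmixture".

emmixtur

The pattern: move the last character to the front.
On "mmixture" that produces "emmixtur".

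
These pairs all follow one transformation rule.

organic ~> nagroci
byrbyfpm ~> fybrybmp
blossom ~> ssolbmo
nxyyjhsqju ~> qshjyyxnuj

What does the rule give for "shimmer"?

What's happening: reverse the string, then move the first 2 characters to the end (rotate left by 2).
Starting from "shimmer": after the first operation, "remmihs"; after the second, "mmihsre".

mmihsre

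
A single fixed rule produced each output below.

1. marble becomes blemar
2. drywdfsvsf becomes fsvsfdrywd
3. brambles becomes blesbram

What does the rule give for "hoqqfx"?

qfxhoq

Rule — swap the front and back halves of the string.
For "hoqqfx" the result is "qfxhoq".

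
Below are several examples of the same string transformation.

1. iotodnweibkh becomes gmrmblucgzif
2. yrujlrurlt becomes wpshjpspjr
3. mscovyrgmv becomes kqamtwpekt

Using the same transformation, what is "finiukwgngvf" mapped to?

dglgsiueletd

The rule is to shift every letter 2 places backward in the alphabet (wrapping around).
For "finiukwgngvf" the result is "dglgsiueletd".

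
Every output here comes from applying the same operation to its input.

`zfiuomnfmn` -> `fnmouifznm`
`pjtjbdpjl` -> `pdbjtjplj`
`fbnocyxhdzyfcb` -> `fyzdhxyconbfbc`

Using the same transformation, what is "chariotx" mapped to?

oirahcxt

Rule — reverse the string, then move the first 2 characters to the end (rotate left by 2).
"chariotx" → "xtoirahc" → "oirahcxt".
(Check on "zfiuomnfmn": → "nmfnmouifz" → "fnmouifznm" ✓)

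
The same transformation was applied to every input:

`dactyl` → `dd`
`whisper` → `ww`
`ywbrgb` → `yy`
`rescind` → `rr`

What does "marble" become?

mm

Each output is the input with this applied: double every character, then keep only the first 2 characters.
For "marble", step one produces "mmaarrbbllee"; step two turns that into "mm".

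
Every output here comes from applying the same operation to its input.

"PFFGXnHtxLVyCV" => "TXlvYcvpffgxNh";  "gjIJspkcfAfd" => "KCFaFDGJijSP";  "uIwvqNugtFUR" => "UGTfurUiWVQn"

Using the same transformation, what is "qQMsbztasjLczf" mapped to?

Rule — swap the front and back halves of the string, then flip the case of every letter.
"qQMsbztasjLczf" → "asjLczfqQMsbzt" → "ASJlCZFQqmSBZT".

ASJlCZFQqmSBZT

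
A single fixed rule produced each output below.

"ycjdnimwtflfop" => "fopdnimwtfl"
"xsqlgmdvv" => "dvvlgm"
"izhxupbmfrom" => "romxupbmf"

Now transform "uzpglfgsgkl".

Each output is the input with this applied: delete the first 3 characters, then move the last 3 characters to the front (rotate right by 3).
Applying both steps to "uzpglfgsgkl": "glfgsgkl", then "gklglfgs".

gklglfgs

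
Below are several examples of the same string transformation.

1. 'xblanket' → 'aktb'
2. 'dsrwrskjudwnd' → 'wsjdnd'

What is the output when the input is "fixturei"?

trii

The transformation: move the first 2 characters to the end (rotate left by 2), then keep every other character starting from the second (positions 2nd, 4th, 6th, ...).
For "fixturei" the result is "trii".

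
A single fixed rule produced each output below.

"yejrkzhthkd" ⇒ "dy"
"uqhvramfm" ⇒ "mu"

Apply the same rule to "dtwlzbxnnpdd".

dd

Looking at the pairs, the operation is to move the first character to the end, then keep only the last 2 characters.
"dtwlzbxnnpdd" → "twlzbxnnpddd" → "dd".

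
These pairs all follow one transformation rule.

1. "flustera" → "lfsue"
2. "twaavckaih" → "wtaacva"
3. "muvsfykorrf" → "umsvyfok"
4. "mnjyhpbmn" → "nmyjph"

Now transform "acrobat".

What's happening: swap each adjacent pair of characters (1↔2, 3↔4, ...), then delete the last 3 characters.
Applying both steps to "acrobat": "caorabt", then "caor".
(Check on "mnjyhpbmn": → "nmyjphmbn" → "nmyjph" ✓)

caor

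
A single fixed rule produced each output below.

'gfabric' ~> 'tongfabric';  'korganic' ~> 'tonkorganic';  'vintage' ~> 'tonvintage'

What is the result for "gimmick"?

tongimmick

Each output is the input with this applied: prepend "ton".
Doing the same to "gimmick": "tongimmick".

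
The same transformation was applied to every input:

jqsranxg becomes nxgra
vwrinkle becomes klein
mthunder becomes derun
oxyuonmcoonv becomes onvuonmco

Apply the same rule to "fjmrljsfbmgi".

mgirljsfb

The rule is to delete the first 3 characters, then move the last 3 characters to the front (rotate right by 3).
Working it through for "fjmrljsfbmgi": intermediate "rljsfbmgi", final "mgirljsfb".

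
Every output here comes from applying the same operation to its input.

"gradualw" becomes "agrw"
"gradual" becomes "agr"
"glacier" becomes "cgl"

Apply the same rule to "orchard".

The transformation: sort the characters into alphabetical order, then keep every other character starting from the second (positions 2nd, 4th, 6th, ...).
Starting from "orchard": after the first operation, "acdhorr"; after the second, "chr".

chr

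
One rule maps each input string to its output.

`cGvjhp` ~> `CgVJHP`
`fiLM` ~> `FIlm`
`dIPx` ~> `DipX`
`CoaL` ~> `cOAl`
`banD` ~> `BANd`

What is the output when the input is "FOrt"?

Rule — flip the case of every letter.
So "FOrt" becomes "foRT".

foRT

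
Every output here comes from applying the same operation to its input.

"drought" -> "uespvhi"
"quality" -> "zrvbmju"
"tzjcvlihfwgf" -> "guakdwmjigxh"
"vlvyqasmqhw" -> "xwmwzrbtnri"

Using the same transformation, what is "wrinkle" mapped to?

Rule — move the last character to the front, then shift every letter 1 place forward in the alphabet (wrapping around).
On "wrinkle" that produces "fxsjolm".

fxsjolm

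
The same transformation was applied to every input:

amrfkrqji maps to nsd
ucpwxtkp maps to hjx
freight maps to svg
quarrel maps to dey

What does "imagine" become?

vtr

Looking at the pairs, the operation is to keep one character in every 3, starting at position 1 (positions 1st, 4th, 7th, ...), then shift every letter 13 places forward in the alphabet (wrapping around) — i.e. ROT13.
For "imagine", step one produces "ige"; step two turns that into "vtr".
(Check on "amrfkrqji": → "afq" → "nsd" ✓)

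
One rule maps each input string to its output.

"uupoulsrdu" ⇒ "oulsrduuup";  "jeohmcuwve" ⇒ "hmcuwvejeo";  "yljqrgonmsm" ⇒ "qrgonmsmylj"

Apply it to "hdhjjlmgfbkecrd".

jjlmgfbkecrdhdh

The transformation: move the first 3 characters to the end (rotate left by 3).
Doing the same to "hdhjjlmgfbkecrd": "jjlmgfbkecrdhdh".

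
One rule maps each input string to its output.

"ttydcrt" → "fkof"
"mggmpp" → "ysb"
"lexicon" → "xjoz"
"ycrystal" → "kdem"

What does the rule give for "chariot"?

omuf

Rule — keep every other character starting from the first (positions 1st, 3rd, 5th, ...), then shift every letter 12 places forward in the alphabet (wrapping around).
On "chariot" that produces "omuf".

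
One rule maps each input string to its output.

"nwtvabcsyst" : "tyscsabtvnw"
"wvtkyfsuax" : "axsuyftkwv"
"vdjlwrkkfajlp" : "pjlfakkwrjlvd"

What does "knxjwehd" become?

What's happening: swap each adjacent pair of characters (1↔2, 3↔4, ...), then reverse the string.
"knxjwehd" → "hdwexjkn".

hdwexjkn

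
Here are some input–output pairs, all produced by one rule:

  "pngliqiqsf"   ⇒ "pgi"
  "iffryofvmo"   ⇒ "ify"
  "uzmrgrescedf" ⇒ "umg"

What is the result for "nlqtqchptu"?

nqq

The transformation: keep every other character starting from the first (positions 1st, 3rd, 5th, ...), then keep only the first 3 characters.
Applying both steps to "nlqtqchptu": "nqqht", then "nqq".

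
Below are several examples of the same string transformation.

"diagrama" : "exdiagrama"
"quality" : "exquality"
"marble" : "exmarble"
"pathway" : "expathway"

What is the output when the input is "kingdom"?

What's happening: prepend "ex".
"kingdom" → "exkingdom".

exkingdom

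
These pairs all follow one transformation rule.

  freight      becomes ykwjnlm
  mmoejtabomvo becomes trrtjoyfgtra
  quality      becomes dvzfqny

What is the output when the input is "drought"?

In each case the input is transformed by: move the last character to the front, then shift every letter 5 places forward in the alphabet (wrapping around).
Applying both steps to "drought": "tdrough", then "yiwtzlm".

yiwtzlm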